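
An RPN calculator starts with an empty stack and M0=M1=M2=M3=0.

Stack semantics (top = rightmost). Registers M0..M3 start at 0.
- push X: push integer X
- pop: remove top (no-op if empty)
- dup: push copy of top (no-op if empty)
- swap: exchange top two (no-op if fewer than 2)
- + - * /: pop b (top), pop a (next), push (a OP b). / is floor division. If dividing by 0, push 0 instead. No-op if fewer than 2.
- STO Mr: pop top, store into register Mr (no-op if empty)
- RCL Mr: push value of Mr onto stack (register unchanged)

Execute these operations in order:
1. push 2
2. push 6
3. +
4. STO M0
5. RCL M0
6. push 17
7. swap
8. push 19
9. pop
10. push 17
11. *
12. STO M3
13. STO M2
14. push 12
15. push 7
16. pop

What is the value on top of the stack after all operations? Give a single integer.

After op 1 (push 2): stack=[2] mem=[0,0,0,0]
After op 2 (push 6): stack=[2,6] mem=[0,0,0,0]
After op 3 (+): stack=[8] mem=[0,0,0,0]
After op 4 (STO M0): stack=[empty] mem=[8,0,0,0]
After op 5 (RCL M0): stack=[8] mem=[8,0,0,0]
After op 6 (push 17): stack=[8,17] mem=[8,0,0,0]
After op 7 (swap): stack=[17,8] mem=[8,0,0,0]
After op 8 (push 19): stack=[17,8,19] mem=[8,0,0,0]
After op 9 (pop): stack=[17,8] mem=[8,0,0,0]
After op 10 (push 17): stack=[17,8,17] mem=[8,0,0,0]
After op 11 (*): stack=[17,136] mem=[8,0,0,0]
After op 12 (STO M3): stack=[17] mem=[8,0,0,136]
After op 13 (STO M2): stack=[empty] mem=[8,0,17,136]
After op 14 (push 12): stack=[12] mem=[8,0,17,136]
After op 15 (push 7): stack=[12,7] mem=[8,0,17,136]
After op 16 (pop): stack=[12] mem=[8,0,17,136]

Answer: 12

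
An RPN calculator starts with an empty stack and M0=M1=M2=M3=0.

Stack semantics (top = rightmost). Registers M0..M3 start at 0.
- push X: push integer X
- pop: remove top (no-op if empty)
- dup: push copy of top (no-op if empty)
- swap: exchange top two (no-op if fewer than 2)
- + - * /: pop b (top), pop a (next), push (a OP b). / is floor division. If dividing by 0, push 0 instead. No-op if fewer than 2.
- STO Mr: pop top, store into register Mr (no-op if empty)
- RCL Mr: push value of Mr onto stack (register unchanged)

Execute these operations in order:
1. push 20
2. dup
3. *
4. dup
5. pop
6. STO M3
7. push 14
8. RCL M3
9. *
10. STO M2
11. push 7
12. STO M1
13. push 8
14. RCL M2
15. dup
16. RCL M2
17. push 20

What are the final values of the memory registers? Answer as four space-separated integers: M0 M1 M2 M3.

After op 1 (push 20): stack=[20] mem=[0,0,0,0]
After op 2 (dup): stack=[20,20] mem=[0,0,0,0]
After op 3 (*): stack=[400] mem=[0,0,0,0]
After op 4 (dup): stack=[400,400] mem=[0,0,0,0]
After op 5 (pop): stack=[400] mem=[0,0,0,0]
After op 6 (STO M3): stack=[empty] mem=[0,0,0,400]
After op 7 (push 14): stack=[14] mem=[0,0,0,400]
After op 8 (RCL M3): stack=[14,400] mem=[0,0,0,400]
After op 9 (*): stack=[5600] mem=[0,0,0,400]
After op 10 (STO M2): stack=[empty] mem=[0,0,5600,400]
After op 11 (push 7): stack=[7] mem=[0,0,5600,400]
After op 12 (STO M1): stack=[empty] mem=[0,7,5600,400]
After op 13 (push 8): stack=[8] mem=[0,7,5600,400]
After op 14 (RCL M2): stack=[8,5600] mem=[0,7,5600,400]
After op 15 (dup): stack=[8,5600,5600] mem=[0,7,5600,400]
After op 16 (RCL M2): stack=[8,5600,5600,5600] mem=[0,7,5600,400]
After op 17 (push 20): stack=[8,5600,5600,5600,20] mem=[0,7,5600,400]

Answer: 0 7 5600 400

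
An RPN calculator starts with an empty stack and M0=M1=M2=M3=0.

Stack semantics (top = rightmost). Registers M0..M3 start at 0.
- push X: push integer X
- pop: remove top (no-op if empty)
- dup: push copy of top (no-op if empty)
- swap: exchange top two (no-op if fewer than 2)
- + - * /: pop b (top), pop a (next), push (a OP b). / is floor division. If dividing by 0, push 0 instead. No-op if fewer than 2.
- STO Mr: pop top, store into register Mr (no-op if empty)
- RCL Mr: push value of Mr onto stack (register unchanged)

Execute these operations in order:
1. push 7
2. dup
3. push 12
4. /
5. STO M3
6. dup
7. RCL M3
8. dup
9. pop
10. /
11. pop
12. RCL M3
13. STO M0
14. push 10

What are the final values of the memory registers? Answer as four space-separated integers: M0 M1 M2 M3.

After op 1 (push 7): stack=[7] mem=[0,0,0,0]
After op 2 (dup): stack=[7,7] mem=[0,0,0,0]
After op 3 (push 12): stack=[7,7,12] mem=[0,0,0,0]
After op 4 (/): stack=[7,0] mem=[0,0,0,0]
After op 5 (STO M3): stack=[7] mem=[0,0,0,0]
After op 6 (dup): stack=[7,7] mem=[0,0,0,0]
After op 7 (RCL M3): stack=[7,7,0] mem=[0,0,0,0]
After op 8 (dup): stack=[7,7,0,0] mem=[0,0,0,0]
After op 9 (pop): stack=[7,7,0] mem=[0,0,0,0]
After op 10 (/): stack=[7,0] mem=[0,0,0,0]
After op 11 (pop): stack=[7] mem=[0,0,0,0]
After op 12 (RCL M3): stack=[7,0] mem=[0,0,0,0]
After op 13 (STO M0): stack=[7] mem=[0,0,0,0]
After op 14 (push 10): stack=[7,10] mem=[0,0,0,0]

Answer: 0 0 0 0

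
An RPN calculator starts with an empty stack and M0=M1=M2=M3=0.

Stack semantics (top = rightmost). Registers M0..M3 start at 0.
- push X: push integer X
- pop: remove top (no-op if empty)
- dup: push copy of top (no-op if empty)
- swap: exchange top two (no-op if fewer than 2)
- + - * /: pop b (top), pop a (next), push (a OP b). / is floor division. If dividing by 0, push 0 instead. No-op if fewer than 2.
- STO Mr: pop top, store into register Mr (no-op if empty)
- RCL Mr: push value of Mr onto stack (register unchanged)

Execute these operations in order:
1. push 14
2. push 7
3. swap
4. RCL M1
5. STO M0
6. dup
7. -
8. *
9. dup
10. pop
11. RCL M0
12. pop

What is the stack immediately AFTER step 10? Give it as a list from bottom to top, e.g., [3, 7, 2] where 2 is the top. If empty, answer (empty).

After op 1 (push 14): stack=[14] mem=[0,0,0,0]
After op 2 (push 7): stack=[14,7] mem=[0,0,0,0]
After op 3 (swap): stack=[7,14] mem=[0,0,0,0]
After op 4 (RCL M1): stack=[7,14,0] mem=[0,0,0,0]
After op 5 (STO M0): stack=[7,14] mem=[0,0,0,0]
After op 6 (dup): stack=[7,14,14] mem=[0,0,0,0]
After op 7 (-): stack=[7,0] mem=[0,0,0,0]
After op 8 (*): stack=[0] mem=[0,0,0,0]
After op 9 (dup): stack=[0,0] mem=[0,0,0,0]
After op 10 (pop): stack=[0] mem=[0,0,0,0]

[0]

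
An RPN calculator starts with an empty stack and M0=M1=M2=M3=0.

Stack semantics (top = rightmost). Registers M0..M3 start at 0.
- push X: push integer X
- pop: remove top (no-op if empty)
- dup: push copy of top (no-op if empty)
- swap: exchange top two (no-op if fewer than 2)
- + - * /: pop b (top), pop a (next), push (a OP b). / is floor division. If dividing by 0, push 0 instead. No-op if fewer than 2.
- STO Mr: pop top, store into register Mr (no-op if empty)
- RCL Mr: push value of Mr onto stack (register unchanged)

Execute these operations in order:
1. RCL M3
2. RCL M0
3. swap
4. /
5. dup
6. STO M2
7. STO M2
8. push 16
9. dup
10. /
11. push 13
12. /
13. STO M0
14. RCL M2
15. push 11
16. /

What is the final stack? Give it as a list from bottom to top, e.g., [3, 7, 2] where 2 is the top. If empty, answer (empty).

Answer: [0]

Derivation:
After op 1 (RCL M3): stack=[0] mem=[0,0,0,0]
After op 2 (RCL M0): stack=[0,0] mem=[0,0,0,0]
After op 3 (swap): stack=[0,0] mem=[0,0,0,0]
After op 4 (/): stack=[0] mem=[0,0,0,0]
After op 5 (dup): stack=[0,0] mem=[0,0,0,0]
After op 6 (STO M2): stack=[0] mem=[0,0,0,0]
After op 7 (STO M2): stack=[empty] mem=[0,0,0,0]
After op 8 (push 16): stack=[16] mem=[0,0,0,0]
After op 9 (dup): stack=[16,16] mem=[0,0,0,0]
After op 10 (/): stack=[1] mem=[0,0,0,0]
After op 11 (push 13): stack=[1,13] mem=[0,0,0,0]
After op 12 (/): stack=[0] mem=[0,0,0,0]
After op 13 (STO M0): stack=[empty] mem=[0,0,0,0]
After op 14 (RCL M2): stack=[0] mem=[0,0,0,0]
After op 15 (push 11): stack=[0,11] mem=[0,0,0,0]
After op 16 (/): stack=[0] mem=[0,0,0,0]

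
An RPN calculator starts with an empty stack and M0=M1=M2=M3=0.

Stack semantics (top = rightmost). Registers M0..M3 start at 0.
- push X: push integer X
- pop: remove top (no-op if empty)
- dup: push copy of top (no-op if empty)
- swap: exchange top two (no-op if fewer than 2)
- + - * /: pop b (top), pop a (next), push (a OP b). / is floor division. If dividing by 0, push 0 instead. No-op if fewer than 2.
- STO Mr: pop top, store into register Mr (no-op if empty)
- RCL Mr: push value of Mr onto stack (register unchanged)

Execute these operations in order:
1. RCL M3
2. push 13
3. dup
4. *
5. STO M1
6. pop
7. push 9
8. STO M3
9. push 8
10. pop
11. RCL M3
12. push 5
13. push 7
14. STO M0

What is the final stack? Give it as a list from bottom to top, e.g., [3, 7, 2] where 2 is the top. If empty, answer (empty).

Answer: [9, 5]

Derivation:
After op 1 (RCL M3): stack=[0] mem=[0,0,0,0]
After op 2 (push 13): stack=[0,13] mem=[0,0,0,0]
After op 3 (dup): stack=[0,13,13] mem=[0,0,0,0]
After op 4 (*): stack=[0,169] mem=[0,0,0,0]
After op 5 (STO M1): stack=[0] mem=[0,169,0,0]
After op 6 (pop): stack=[empty] mem=[0,169,0,0]
After op 7 (push 9): stack=[9] mem=[0,169,0,0]
After op 8 (STO M3): stack=[empty] mem=[0,169,0,9]
After op 9 (push 8): stack=[8] mem=[0,169,0,9]
After op 10 (pop): stack=[empty] mem=[0,169,0,9]
After op 11 (RCL M3): stack=[9] mem=[0,169,0,9]
After op 12 (push 5): stack=[9,5] mem=[0,169,0,9]
After op 13 (push 7): stack=[9,5,7] mem=[0,169,0,9]
After op 14 (STO M0): stack=[9,5] mem=[7,169,0,9]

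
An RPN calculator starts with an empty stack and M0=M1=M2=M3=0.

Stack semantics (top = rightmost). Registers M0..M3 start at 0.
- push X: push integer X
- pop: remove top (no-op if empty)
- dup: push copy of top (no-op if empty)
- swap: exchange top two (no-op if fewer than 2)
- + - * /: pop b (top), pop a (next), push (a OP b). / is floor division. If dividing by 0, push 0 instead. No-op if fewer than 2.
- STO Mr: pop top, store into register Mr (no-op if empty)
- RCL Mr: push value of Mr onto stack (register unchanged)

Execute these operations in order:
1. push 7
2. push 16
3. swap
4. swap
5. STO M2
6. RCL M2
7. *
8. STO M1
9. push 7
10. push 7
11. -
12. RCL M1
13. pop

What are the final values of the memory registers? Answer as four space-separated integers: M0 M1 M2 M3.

Answer: 0 112 16 0

Derivation:
After op 1 (push 7): stack=[7] mem=[0,0,0,0]
After op 2 (push 16): stack=[7,16] mem=[0,0,0,0]
After op 3 (swap): stack=[16,7] mem=[0,0,0,0]
After op 4 (swap): stack=[7,16] mem=[0,0,0,0]
After op 5 (STO M2): stack=[7] mem=[0,0,16,0]
After op 6 (RCL M2): stack=[7,16] mem=[0,0,16,0]
After op 7 (*): stack=[112] mem=[0,0,16,0]
After op 8 (STO M1): stack=[empty] mem=[0,112,16,0]
After op 9 (push 7): stack=[7] mem=[0,112,16,0]
After op 10 (push 7): stack=[7,7] mem=[0,112,16,0]
After op 11 (-): stack=[0] mem=[0,112,16,0]
After op 12 (RCL M1): stack=[0,112] mem=[0,112,16,0]
After op 13 (pop): stack=[0] mem=[0,112,16,0]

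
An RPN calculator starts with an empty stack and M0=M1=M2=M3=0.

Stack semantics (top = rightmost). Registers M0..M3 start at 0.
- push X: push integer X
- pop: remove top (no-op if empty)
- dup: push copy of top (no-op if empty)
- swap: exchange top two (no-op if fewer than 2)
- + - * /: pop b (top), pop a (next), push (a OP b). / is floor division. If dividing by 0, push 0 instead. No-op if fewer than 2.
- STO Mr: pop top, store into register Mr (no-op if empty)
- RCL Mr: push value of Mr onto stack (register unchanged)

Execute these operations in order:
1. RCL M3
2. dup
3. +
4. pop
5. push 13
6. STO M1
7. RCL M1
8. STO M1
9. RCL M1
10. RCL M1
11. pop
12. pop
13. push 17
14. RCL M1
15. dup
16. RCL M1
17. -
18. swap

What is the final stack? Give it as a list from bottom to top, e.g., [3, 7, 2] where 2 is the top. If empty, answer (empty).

Answer: [17, 0, 13]

Derivation:
After op 1 (RCL M3): stack=[0] mem=[0,0,0,0]
After op 2 (dup): stack=[0,0] mem=[0,0,0,0]
After op 3 (+): stack=[0] mem=[0,0,0,0]
After op 4 (pop): stack=[empty] mem=[0,0,0,0]
After op 5 (push 13): stack=[13] mem=[0,0,0,0]
After op 6 (STO M1): stack=[empty] mem=[0,13,0,0]
After op 7 (RCL M1): stack=[13] mem=[0,13,0,0]
After op 8 (STO M1): stack=[empty] mem=[0,13,0,0]
After op 9 (RCL M1): stack=[13] mem=[0,13,0,0]
After op 10 (RCL M1): stack=[13,13] mem=[0,13,0,0]
After op 11 (pop): stack=[13] mem=[0,13,0,0]
After op 12 (pop): stack=[empty] mem=[0,13,0,0]
After op 13 (push 17): stack=[17] mem=[0,13,0,0]
After op 14 (RCL M1): stack=[17,13] mem=[0,13,0,0]
After op 15 (dup): stack=[17,13,13] mem=[0,13,0,0]
After op 16 (RCL M1): stack=[17,13,13,13] mem=[0,13,0,0]
After op 17 (-): stack=[17,13,0] mem=[0,13,0,0]
After op 18 (swap): stack=[17,0,13] mem=[0,13,0,0]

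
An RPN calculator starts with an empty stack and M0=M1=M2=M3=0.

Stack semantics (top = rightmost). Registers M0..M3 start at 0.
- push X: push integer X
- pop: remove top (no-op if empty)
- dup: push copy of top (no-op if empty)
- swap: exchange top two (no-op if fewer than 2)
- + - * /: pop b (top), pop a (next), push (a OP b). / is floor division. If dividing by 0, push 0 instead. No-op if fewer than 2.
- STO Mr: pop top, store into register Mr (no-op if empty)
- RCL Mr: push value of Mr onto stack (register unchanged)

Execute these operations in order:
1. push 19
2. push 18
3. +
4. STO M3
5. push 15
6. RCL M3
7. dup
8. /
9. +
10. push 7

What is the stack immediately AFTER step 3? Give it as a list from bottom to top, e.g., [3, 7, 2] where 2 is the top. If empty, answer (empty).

After op 1 (push 19): stack=[19] mem=[0,0,0,0]
After op 2 (push 18): stack=[19,18] mem=[0,0,0,0]
After op 3 (+): stack=[37] mem=[0,0,0,0]

[37]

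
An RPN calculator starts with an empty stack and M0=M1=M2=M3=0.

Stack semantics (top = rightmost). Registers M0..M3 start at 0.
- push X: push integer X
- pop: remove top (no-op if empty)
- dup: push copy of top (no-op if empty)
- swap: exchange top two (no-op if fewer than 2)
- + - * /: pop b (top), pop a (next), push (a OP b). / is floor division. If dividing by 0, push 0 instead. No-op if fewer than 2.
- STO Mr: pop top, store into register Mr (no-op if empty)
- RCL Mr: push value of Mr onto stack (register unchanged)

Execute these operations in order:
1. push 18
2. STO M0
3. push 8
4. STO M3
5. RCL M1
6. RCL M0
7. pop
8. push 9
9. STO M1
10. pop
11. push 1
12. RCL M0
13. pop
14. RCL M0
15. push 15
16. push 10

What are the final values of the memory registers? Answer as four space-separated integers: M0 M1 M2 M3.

After op 1 (push 18): stack=[18] mem=[0,0,0,0]
After op 2 (STO M0): stack=[empty] mem=[18,0,0,0]
After op 3 (push 8): stack=[8] mem=[18,0,0,0]
After op 4 (STO M3): stack=[empty] mem=[18,0,0,8]
After op 5 (RCL M1): stack=[0] mem=[18,0,0,8]
After op 6 (RCL M0): stack=[0,18] mem=[18,0,0,8]
After op 7 (pop): stack=[0] mem=[18,0,0,8]
After op 8 (push 9): stack=[0,9] mem=[18,0,0,8]
After op 9 (STO M1): stack=[0] mem=[18,9,0,8]
After op 10 (pop): stack=[empty] mem=[18,9,0,8]
After op 11 (push 1): stack=[1] mem=[18,9,0,8]
After op 12 (RCL M0): stack=[1,18] mem=[18,9,0,8]
After op 13 (pop): stack=[1] mem=[18,9,0,8]
After op 14 (RCL M0): stack=[1,18] mem=[18,9,0,8]
After op 15 (push 15): stack=[1,18,15] mem=[18,9,0,8]
After op 16 (push 10): stack=[1,18,15,10] mem=[18,9,0,8]

Answer: 18 9 0 8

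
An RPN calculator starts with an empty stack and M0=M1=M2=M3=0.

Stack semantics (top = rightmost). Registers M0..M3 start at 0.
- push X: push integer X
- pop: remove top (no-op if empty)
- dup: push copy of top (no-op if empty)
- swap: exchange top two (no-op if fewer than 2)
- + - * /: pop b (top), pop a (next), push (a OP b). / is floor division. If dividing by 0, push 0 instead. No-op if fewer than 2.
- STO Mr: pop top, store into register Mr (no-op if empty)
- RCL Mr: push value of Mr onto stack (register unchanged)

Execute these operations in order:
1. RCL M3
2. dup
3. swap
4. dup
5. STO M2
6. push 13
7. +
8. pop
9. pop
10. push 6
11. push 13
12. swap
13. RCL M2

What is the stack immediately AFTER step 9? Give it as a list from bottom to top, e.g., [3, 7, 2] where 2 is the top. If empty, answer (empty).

After op 1 (RCL M3): stack=[0] mem=[0,0,0,0]
After op 2 (dup): stack=[0,0] mem=[0,0,0,0]
After op 3 (swap): stack=[0,0] mem=[0,0,0,0]
After op 4 (dup): stack=[0,0,0] mem=[0,0,0,0]
After op 5 (STO M2): stack=[0,0] mem=[0,0,0,0]
After op 6 (push 13): stack=[0,0,13] mem=[0,0,0,0]
After op 7 (+): stack=[0,13] mem=[0,0,0,0]
After op 8 (pop): stack=[0] mem=[0,0,0,0]
After op 9 (pop): stack=[empty] mem=[0,0,0,0]

(empty)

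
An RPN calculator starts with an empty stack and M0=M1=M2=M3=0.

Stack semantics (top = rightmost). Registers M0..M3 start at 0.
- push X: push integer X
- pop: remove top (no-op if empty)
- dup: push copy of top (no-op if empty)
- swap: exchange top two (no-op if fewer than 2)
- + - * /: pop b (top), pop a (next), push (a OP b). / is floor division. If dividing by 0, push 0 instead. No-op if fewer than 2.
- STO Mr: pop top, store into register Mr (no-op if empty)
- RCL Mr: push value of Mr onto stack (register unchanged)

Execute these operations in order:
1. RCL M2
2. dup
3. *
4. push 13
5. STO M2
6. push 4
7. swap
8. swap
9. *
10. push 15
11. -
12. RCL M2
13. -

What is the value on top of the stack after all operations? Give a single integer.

After op 1 (RCL M2): stack=[0] mem=[0,0,0,0]
After op 2 (dup): stack=[0,0] mem=[0,0,0,0]
After op 3 (*): stack=[0] mem=[0,0,0,0]
After op 4 (push 13): stack=[0,13] mem=[0,0,0,0]
After op 5 (STO M2): stack=[0] mem=[0,0,13,0]
After op 6 (push 4): stack=[0,4] mem=[0,0,13,0]
After op 7 (swap): stack=[4,0] mem=[0,0,13,0]
After op 8 (swap): stack=[0,4] mem=[0,0,13,0]
After op 9 (*): stack=[0] mem=[0,0,13,0]
After op 10 (push 15): stack=[0,15] mem=[0,0,13,0]
After op 11 (-): stack=[-15] mem=[0,0,13,0]
After op 12 (RCL M2): stack=[-15,13] mem=[0,0,13,0]
After op 13 (-): stack=[-28] mem=[0,0,13,0]

Answer: -28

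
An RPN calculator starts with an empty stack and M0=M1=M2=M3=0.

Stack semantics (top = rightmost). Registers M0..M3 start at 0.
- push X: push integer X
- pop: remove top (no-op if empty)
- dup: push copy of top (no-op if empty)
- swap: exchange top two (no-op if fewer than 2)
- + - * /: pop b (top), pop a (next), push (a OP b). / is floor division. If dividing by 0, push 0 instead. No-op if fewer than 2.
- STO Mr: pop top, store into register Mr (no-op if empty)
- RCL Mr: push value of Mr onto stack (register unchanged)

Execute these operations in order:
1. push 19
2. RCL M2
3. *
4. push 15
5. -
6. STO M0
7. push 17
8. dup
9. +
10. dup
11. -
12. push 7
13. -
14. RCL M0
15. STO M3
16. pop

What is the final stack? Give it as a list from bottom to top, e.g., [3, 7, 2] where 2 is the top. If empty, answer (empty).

Answer: (empty)

Derivation:
After op 1 (push 19): stack=[19] mem=[0,0,0,0]
After op 2 (RCL M2): stack=[19,0] mem=[0,0,0,0]
After op 3 (*): stack=[0] mem=[0,0,0,0]
After op 4 (push 15): stack=[0,15] mem=[0,0,0,0]
After op 5 (-): stack=[-15] mem=[0,0,0,0]
After op 6 (STO M0): stack=[empty] mem=[-15,0,0,0]
After op 7 (push 17): stack=[17] mem=[-15,0,0,0]
After op 8 (dup): stack=[17,17] mem=[-15,0,0,0]
After op 9 (+): stack=[34] mem=[-15,0,0,0]
After op 10 (dup): stack=[34,34] mem=[-15,0,0,0]
After op 11 (-): stack=[0] mem=[-15,0,0,0]
After op 12 (push 7): stack=[0,7] mem=[-15,0,0,0]
After op 13 (-): stack=[-7] mem=[-15,0,0,0]
After op 14 (RCL M0): stack=[-7,-15] mem=[-15,0,0,0]
After op 15 (STO M3): stack=[-7] mem=[-15,0,0,-15]
After op 16 (pop): stack=[empty] mem=[-15,0,0,-15]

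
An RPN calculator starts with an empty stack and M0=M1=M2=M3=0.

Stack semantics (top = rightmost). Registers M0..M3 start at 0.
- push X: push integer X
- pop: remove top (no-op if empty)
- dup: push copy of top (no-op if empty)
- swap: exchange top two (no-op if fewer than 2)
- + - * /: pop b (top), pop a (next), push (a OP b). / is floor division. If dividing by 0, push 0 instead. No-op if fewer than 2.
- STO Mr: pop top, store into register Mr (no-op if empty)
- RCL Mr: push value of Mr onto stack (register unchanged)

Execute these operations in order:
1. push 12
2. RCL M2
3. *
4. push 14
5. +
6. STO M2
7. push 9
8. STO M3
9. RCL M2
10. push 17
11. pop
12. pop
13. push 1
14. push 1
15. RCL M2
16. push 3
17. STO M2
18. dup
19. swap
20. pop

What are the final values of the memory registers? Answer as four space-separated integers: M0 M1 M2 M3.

Answer: 0 0 3 9

Derivation:
After op 1 (push 12): stack=[12] mem=[0,0,0,0]
After op 2 (RCL M2): stack=[12,0] mem=[0,0,0,0]
After op 3 (*): stack=[0] mem=[0,0,0,0]
After op 4 (push 14): stack=[0,14] mem=[0,0,0,0]
After op 5 (+): stack=[14] mem=[0,0,0,0]
After op 6 (STO M2): stack=[empty] mem=[0,0,14,0]
After op 7 (push 9): stack=[9] mem=[0,0,14,0]
After op 8 (STO M3): stack=[empty] mem=[0,0,14,9]
After op 9 (RCL M2): stack=[14] mem=[0,0,14,9]
After op 10 (push 17): stack=[14,17] mem=[0,0,14,9]
After op 11 (pop): stack=[14] mem=[0,0,14,9]
After op 12 (pop): stack=[empty] mem=[0,0,14,9]
After op 13 (push 1): stack=[1] mem=[0,0,14,9]
After op 14 (push 1): stack=[1,1] mem=[0,0,14,9]
After op 15 (RCL M2): stack=[1,1,14] mem=[0,0,14,9]
After op 16 (push 3): stack=[1,1,14,3] mem=[0,0,14,9]
After op 17 (STO M2): stack=[1,1,14] mem=[0,0,3,9]
After op 18 (dup): stack=[1,1,14,14] mem=[0,0,3,9]
After op 19 (swap): stack=[1,1,14,14] mem=[0,0,3,9]
After op 20 (pop): stack=[1,1,14] mem=[0,0,3,9]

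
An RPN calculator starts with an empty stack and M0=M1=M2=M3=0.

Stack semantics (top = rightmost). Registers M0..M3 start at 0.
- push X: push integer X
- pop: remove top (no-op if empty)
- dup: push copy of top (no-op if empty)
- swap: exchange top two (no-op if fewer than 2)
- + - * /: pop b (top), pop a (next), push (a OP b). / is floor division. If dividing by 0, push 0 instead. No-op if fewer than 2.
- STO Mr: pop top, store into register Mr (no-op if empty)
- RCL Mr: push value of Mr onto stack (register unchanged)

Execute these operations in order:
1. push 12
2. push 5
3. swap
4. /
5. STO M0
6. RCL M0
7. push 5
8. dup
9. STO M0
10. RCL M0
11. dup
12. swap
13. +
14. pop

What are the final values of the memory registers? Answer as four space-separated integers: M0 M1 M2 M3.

After op 1 (push 12): stack=[12] mem=[0,0,0,0]
After op 2 (push 5): stack=[12,5] mem=[0,0,0,0]
After op 3 (swap): stack=[5,12] mem=[0,0,0,0]
After op 4 (/): stack=[0] mem=[0,0,0,0]
After op 5 (STO M0): stack=[empty] mem=[0,0,0,0]
After op 6 (RCL M0): stack=[0] mem=[0,0,0,0]
After op 7 (push 5): stack=[0,5] mem=[0,0,0,0]
After op 8 (dup): stack=[0,5,5] mem=[0,0,0,0]
After op 9 (STO M0): stack=[0,5] mem=[5,0,0,0]
After op 10 (RCL M0): stack=[0,5,5] mem=[5,0,0,0]
After op 11 (dup): stack=[0,5,5,5] mem=[5,0,0,0]
After op 12 (swap): stack=[0,5,5,5] mem=[5,0,0,0]
After op 13 (+): stack=[0,5,10] mem=[5,0,0,0]
After op 14 (pop): stack=[0,5] mem=[5,0,0,0]

Answer: 5 0 0 0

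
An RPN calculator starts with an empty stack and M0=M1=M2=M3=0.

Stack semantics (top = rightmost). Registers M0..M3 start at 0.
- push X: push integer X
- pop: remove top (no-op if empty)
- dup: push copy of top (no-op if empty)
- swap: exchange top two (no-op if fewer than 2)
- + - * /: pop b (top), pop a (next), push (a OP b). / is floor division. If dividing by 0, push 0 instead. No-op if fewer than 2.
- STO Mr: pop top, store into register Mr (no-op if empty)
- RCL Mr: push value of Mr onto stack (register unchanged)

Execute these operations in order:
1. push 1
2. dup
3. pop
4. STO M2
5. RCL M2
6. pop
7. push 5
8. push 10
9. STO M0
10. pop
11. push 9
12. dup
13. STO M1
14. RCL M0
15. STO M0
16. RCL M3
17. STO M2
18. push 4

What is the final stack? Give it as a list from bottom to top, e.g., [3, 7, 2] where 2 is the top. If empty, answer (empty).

Answer: [9, 4]

Derivation:
After op 1 (push 1): stack=[1] mem=[0,0,0,0]
After op 2 (dup): stack=[1,1] mem=[0,0,0,0]
After op 3 (pop): stack=[1] mem=[0,0,0,0]
After op 4 (STO M2): stack=[empty] mem=[0,0,1,0]
After op 5 (RCL M2): stack=[1] mem=[0,0,1,0]
After op 6 (pop): stack=[empty] mem=[0,0,1,0]
After op 7 (push 5): stack=[5] mem=[0,0,1,0]
After op 8 (push 10): stack=[5,10] mem=[0,0,1,0]
After op 9 (STO M0): stack=[5] mem=[10,0,1,0]
After op 10 (pop): stack=[empty] mem=[10,0,1,0]
After op 11 (push 9): stack=[9] mem=[10,0,1,0]
After op 12 (dup): stack=[9,9] mem=[10,0,1,0]
After op 13 (STO M1): stack=[9] mem=[10,9,1,0]
After op 14 (RCL M0): stack=[9,10] mem=[10,9,1,0]
After op 15 (STO M0): stack=[9] mem=[10,9,1,0]
After op 16 (RCL M3): stack=[9,0] mem=[10,9,1,0]
After op 17 (STO M2): stack=[9] mem=[10,9,0,0]
After op 18 (push 4): stack=[9,4] mem=[10,9,0,0]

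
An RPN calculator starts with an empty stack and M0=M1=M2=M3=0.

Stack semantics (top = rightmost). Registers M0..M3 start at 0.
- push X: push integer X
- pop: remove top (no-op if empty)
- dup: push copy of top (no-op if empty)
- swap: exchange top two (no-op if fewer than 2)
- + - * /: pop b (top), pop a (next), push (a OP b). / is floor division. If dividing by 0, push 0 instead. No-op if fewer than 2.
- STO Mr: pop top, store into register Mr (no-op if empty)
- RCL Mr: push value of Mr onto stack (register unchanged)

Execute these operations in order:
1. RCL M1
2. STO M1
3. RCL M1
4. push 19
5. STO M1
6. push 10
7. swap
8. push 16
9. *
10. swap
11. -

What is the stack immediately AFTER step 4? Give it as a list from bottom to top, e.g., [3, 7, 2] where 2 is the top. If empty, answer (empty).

After op 1 (RCL M1): stack=[0] mem=[0,0,0,0]
After op 2 (STO M1): stack=[empty] mem=[0,0,0,0]
After op 3 (RCL M1): stack=[0] mem=[0,0,0,0]
After op 4 (push 19): stack=[0,19] mem=[0,0,0,0]

[0, 19]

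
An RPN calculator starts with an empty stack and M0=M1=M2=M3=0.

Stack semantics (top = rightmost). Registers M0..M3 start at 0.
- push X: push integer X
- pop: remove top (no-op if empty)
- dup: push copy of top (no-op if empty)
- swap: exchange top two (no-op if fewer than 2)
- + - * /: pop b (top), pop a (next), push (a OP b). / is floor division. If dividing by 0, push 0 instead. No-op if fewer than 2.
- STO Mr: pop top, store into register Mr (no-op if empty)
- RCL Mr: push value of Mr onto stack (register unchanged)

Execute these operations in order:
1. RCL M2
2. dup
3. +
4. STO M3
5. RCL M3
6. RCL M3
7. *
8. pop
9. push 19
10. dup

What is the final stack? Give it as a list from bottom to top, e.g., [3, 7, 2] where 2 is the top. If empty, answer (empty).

After op 1 (RCL M2): stack=[0] mem=[0,0,0,0]
After op 2 (dup): stack=[0,0] mem=[0,0,0,0]
After op 3 (+): stack=[0] mem=[0,0,0,0]
After op 4 (STO M3): stack=[empty] mem=[0,0,0,0]
After op 5 (RCL M3): stack=[0] mem=[0,0,0,0]
After op 6 (RCL M3): stack=[0,0] mem=[0,0,0,0]
After op 7 (*): stack=[0] mem=[0,0,0,0]
After op 8 (pop): stack=[empty] mem=[0,0,0,0]
After op 9 (push 19): stack=[19] mem=[0,0,0,0]
After op 10 (dup): stack=[19,19] mem=[0,0,0,0]

Answer: [19, 19]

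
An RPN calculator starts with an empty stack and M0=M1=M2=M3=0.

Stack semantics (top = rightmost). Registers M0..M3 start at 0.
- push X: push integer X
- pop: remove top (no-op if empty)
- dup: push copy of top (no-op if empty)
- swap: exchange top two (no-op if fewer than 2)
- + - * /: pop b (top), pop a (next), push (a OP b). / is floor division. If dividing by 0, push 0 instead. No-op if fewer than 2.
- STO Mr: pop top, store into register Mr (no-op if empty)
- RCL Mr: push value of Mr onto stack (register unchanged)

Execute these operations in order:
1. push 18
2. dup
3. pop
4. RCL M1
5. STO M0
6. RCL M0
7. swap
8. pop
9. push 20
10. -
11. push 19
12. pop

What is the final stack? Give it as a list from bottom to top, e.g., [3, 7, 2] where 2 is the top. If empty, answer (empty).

After op 1 (push 18): stack=[18] mem=[0,0,0,0]
After op 2 (dup): stack=[18,18] mem=[0,0,0,0]
After op 3 (pop): stack=[18] mem=[0,0,0,0]
After op 4 (RCL M1): stack=[18,0] mem=[0,0,0,0]
After op 5 (STO M0): stack=[18] mem=[0,0,0,0]
After op 6 (RCL M0): stack=[18,0] mem=[0,0,0,0]
After op 7 (swap): stack=[0,18] mem=[0,0,0,0]
After op 8 (pop): stack=[0] mem=[0,0,0,0]
After op 9 (push 20): stack=[0,20] mem=[0,0,0,0]
After op 10 (-): stack=[-20] mem=[0,0,0,0]
After op 11 (push 19): stack=[-20,19] mem=[0,0,0,0]
After op 12 (pop): stack=[-20] mem=[0,0,0,0]

Answer: [-20]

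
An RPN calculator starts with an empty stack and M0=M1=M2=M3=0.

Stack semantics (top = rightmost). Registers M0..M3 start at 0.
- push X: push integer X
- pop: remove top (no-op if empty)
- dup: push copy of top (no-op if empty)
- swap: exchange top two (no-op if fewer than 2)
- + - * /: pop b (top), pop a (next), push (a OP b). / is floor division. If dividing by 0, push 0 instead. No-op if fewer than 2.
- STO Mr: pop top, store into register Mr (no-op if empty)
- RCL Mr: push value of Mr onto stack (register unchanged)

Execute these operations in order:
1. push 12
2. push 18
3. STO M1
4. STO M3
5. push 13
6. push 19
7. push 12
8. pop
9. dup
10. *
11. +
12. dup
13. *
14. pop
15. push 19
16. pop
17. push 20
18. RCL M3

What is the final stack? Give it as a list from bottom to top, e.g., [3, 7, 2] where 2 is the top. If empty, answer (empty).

Answer: [20, 12]

Derivation:
After op 1 (push 12): stack=[12] mem=[0,0,0,0]
After op 2 (push 18): stack=[12,18] mem=[0,0,0,0]
After op 3 (STO M1): stack=[12] mem=[0,18,0,0]
After op 4 (STO M3): stack=[empty] mem=[0,18,0,12]
After op 5 (push 13): stack=[13] mem=[0,18,0,12]
After op 6 (push 19): stack=[13,19] mem=[0,18,0,12]
After op 7 (push 12): stack=[13,19,12] mem=[0,18,0,12]
After op 8 (pop): stack=[13,19] mem=[0,18,0,12]
After op 9 (dup): stack=[13,19,19] mem=[0,18,0,12]
After op 10 (*): stack=[13,361] mem=[0,18,0,12]
After op 11 (+): stack=[374] mem=[0,18,0,12]
After op 12 (dup): stack=[374,374] mem=[0,18,0,12]
After op 13 (*): stack=[139876] mem=[0,18,0,12]
After op 14 (pop): stack=[empty] mem=[0,18,0,12]
After op 15 (push 19): stack=[19] mem=[0,18,0,12]
After op 16 (pop): stack=[empty] mem=[0,18,0,12]
After op 17 (push 20): stack=[20] mem=[0,18,0,12]
After op 18 (RCL M3): stack=[20,12] mem=[0,18,0,12]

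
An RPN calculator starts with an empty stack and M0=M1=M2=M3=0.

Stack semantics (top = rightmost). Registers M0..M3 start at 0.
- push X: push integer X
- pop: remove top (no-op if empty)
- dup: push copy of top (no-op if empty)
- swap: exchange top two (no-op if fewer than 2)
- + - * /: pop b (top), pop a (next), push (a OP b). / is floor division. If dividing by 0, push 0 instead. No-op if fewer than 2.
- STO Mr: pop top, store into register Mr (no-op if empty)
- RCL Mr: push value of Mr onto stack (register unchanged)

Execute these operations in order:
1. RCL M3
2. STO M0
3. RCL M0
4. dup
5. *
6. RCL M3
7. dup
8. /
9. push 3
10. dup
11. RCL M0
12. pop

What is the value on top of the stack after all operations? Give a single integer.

Answer: 3

Derivation:
After op 1 (RCL M3): stack=[0] mem=[0,0,0,0]
After op 2 (STO M0): stack=[empty] mem=[0,0,0,0]
After op 3 (RCL M0): stack=[0] mem=[0,0,0,0]
After op 4 (dup): stack=[0,0] mem=[0,0,0,0]
After op 5 (*): stack=[0] mem=[0,0,0,0]
After op 6 (RCL M3): stack=[0,0] mem=[0,0,0,0]
After op 7 (dup): stack=[0,0,0] mem=[0,0,0,0]
After op 8 (/): stack=[0,0] mem=[0,0,0,0]
After op 9 (push 3): stack=[0,0,3] mem=[0,0,0,0]
After op 10 (dup): stack=[0,0,3,3] mem=[0,0,0,0]
After op 11 (RCL M0): stack=[0,0,3,3,0] mem=[0,0,0,0]
After op 12 (pop): stack=[0,0,3,3] mem=[0,0,0,0]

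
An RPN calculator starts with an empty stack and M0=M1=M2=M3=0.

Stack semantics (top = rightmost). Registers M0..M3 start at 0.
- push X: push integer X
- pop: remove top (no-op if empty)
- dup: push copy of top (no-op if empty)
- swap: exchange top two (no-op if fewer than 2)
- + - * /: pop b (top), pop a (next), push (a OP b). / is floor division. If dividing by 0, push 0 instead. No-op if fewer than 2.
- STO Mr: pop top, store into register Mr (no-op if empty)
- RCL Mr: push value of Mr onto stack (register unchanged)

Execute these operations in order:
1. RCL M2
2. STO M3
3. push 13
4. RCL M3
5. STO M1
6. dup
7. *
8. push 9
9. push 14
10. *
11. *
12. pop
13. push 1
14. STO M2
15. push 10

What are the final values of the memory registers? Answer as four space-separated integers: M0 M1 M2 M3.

After op 1 (RCL M2): stack=[0] mem=[0,0,0,0]
After op 2 (STO M3): stack=[empty] mem=[0,0,0,0]
After op 3 (push 13): stack=[13] mem=[0,0,0,0]
After op 4 (RCL M3): stack=[13,0] mem=[0,0,0,0]
After op 5 (STO M1): stack=[13] mem=[0,0,0,0]
After op 6 (dup): stack=[13,13] mem=[0,0,0,0]
After op 7 (*): stack=[169] mem=[0,0,0,0]
After op 8 (push 9): stack=[169,9] mem=[0,0,0,0]
After op 9 (push 14): stack=[169,9,14] mem=[0,0,0,0]
After op 10 (*): stack=[169,126] mem=[0,0,0,0]
After op 11 (*): stack=[21294] mem=[0,0,0,0]
After op 12 (pop): stack=[empty] mem=[0,0,0,0]
After op 13 (push 1): stack=[1] mem=[0,0,0,0]
After op 14 (STO M2): stack=[empty] mem=[0,0,1,0]
After op 15 (push 10): stack=[10] mem=[0,0,1,0]

Answer: 0 0 1 0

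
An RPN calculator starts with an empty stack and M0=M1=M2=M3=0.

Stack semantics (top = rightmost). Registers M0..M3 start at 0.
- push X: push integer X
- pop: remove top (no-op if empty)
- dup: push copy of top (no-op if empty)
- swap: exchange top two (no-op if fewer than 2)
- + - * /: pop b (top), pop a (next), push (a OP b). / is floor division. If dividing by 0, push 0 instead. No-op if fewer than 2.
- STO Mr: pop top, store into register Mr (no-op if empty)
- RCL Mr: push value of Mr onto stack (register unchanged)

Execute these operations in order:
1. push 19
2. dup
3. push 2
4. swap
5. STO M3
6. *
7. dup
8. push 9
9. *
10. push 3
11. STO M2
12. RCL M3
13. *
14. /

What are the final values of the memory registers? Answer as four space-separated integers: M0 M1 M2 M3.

After op 1 (push 19): stack=[19] mem=[0,0,0,0]
After op 2 (dup): stack=[19,19] mem=[0,0,0,0]
After op 3 (push 2): stack=[19,19,2] mem=[0,0,0,0]
After op 4 (swap): stack=[19,2,19] mem=[0,0,0,0]
After op 5 (STO M3): stack=[19,2] mem=[0,0,0,19]
After op 6 (*): stack=[38] mem=[0,0,0,19]
After op 7 (dup): stack=[38,38] mem=[0,0,0,19]
After op 8 (push 9): stack=[38,38,9] mem=[0,0,0,19]
After op 9 (*): stack=[38,342] mem=[0,0,0,19]
After op 10 (push 3): stack=[38,342,3] mem=[0,0,0,19]
After op 11 (STO M2): stack=[38,342] mem=[0,0,3,19]
After op 12 (RCL M3): stack=[38,342,19] mem=[0,0,3,19]
After op 13 (*): stack=[38,6498] mem=[0,0,3,19]
After op 14 (/): stack=[0] mem=[0,0,3,19]

Answer: 0 0 3 19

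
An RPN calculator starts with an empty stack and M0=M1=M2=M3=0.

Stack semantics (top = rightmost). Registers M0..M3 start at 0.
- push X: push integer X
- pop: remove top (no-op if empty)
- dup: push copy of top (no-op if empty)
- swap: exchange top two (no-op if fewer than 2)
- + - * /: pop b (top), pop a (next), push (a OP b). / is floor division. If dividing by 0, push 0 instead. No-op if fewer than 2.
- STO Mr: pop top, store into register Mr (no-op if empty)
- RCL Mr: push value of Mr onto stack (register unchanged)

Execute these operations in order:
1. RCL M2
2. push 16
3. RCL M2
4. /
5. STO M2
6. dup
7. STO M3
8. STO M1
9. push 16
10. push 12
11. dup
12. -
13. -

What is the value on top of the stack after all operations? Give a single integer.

Answer: 16

Derivation:
After op 1 (RCL M2): stack=[0] mem=[0,0,0,0]
After op 2 (push 16): stack=[0,16] mem=[0,0,0,0]
After op 3 (RCL M2): stack=[0,16,0] mem=[0,0,0,0]
After op 4 (/): stack=[0,0] mem=[0,0,0,0]
After op 5 (STO M2): stack=[0] mem=[0,0,0,0]
After op 6 (dup): stack=[0,0] mem=[0,0,0,0]
After op 7 (STO M3): stack=[0] mem=[0,0,0,0]
After op 8 (STO M1): stack=[empty] mem=[0,0,0,0]
After op 9 (push 16): stack=[16] mem=[0,0,0,0]
After op 10 (push 12): stack=[16,12] mem=[0,0,0,0]
After op 11 (dup): stack=[16,12,12] mem=[0,0,0,0]
After op 12 (-): stack=[16,0] mem=[0,0,0,0]
After op 13 (-): stack=[16] mem=[0,0,0,0]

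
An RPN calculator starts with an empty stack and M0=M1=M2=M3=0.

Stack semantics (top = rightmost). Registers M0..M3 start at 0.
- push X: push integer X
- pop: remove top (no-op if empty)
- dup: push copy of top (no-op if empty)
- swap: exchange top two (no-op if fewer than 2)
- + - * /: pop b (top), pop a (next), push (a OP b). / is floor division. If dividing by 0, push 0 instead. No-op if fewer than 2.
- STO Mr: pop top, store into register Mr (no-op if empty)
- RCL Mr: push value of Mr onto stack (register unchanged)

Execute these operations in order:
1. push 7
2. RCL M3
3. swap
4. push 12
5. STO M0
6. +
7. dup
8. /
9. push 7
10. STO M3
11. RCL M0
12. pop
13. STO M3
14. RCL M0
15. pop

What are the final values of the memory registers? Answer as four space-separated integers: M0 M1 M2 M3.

After op 1 (push 7): stack=[7] mem=[0,0,0,0]
After op 2 (RCL M3): stack=[7,0] mem=[0,0,0,0]
After op 3 (swap): stack=[0,7] mem=[0,0,0,0]
After op 4 (push 12): stack=[0,7,12] mem=[0,0,0,0]
After op 5 (STO M0): stack=[0,7] mem=[12,0,0,0]
After op 6 (+): stack=[7] mem=[12,0,0,0]
After op 7 (dup): stack=[7,7] mem=[12,0,0,0]
After op 8 (/): stack=[1] mem=[12,0,0,0]
After op 9 (push 7): stack=[1,7] mem=[12,0,0,0]
After op 10 (STO M3): stack=[1] mem=[12,0,0,7]
After op 11 (RCL M0): stack=[1,12] mem=[12,0,0,7]
After op 12 (pop): stack=[1] mem=[12,0,0,7]
After op 13 (STO M3): stack=[empty] mem=[12,0,0,1]
After op 14 (RCL M0): stack=[12] mem=[12,0,0,1]
After op 15 (pop): stack=[empty] mem=[12,0,0,1]

Answer: 12 0 0 1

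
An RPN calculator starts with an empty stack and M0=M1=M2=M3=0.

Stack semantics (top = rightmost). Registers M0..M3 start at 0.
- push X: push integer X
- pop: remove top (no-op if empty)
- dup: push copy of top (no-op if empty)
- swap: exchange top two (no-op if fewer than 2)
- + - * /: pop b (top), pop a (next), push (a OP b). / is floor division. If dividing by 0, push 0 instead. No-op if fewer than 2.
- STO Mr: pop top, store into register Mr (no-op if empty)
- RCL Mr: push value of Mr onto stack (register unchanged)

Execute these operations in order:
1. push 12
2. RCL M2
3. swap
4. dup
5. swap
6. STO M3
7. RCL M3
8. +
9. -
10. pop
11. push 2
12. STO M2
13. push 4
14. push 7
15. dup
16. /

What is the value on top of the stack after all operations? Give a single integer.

After op 1 (push 12): stack=[12] mem=[0,0,0,0]
After op 2 (RCL M2): stack=[12,0] mem=[0,0,0,0]
After op 3 (swap): stack=[0,12] mem=[0,0,0,0]
After op 4 (dup): stack=[0,12,12] mem=[0,0,0,0]
After op 5 (swap): stack=[0,12,12] mem=[0,0,0,0]
After op 6 (STO M3): stack=[0,12] mem=[0,0,0,12]
After op 7 (RCL M3): stack=[0,12,12] mem=[0,0,0,12]
After op 8 (+): stack=[0,24] mem=[0,0,0,12]
After op 9 (-): stack=[-24] mem=[0,0,0,12]
After op 10 (pop): stack=[empty] mem=[0,0,0,12]
After op 11 (push 2): stack=[2] mem=[0,0,0,12]
After op 12 (STO M2): stack=[empty] mem=[0,0,2,12]
After op 13 (push 4): stack=[4] mem=[0,0,2,12]
After op 14 (push 7): stack=[4,7] mem=[0,0,2,12]
After op 15 (dup): stack=[4,7,7] mem=[0,0,2,12]
After op 16 (/): stack=[4,1] mem=[0,0,2,12]

Answer: 1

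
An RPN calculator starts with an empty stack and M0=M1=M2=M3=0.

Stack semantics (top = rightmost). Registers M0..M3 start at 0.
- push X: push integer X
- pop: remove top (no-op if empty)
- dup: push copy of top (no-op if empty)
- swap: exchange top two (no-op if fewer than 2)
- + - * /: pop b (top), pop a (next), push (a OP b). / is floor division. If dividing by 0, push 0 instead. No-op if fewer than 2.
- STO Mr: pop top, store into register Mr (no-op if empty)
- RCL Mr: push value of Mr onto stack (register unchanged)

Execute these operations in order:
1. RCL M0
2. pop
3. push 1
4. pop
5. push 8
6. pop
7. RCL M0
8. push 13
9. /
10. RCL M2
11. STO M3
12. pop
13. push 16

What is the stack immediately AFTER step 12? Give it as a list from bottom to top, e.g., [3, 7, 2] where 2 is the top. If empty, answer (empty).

After op 1 (RCL M0): stack=[0] mem=[0,0,0,0]
After op 2 (pop): stack=[empty] mem=[0,0,0,0]
After op 3 (push 1): stack=[1] mem=[0,0,0,0]
After op 4 (pop): stack=[empty] mem=[0,0,0,0]
After op 5 (push 8): stack=[8] mem=[0,0,0,0]
After op 6 (pop): stack=[empty] mem=[0,0,0,0]
After op 7 (RCL M0): stack=[0] mem=[0,0,0,0]
After op 8 (push 13): stack=[0,13] mem=[0,0,0,0]
After op 9 (/): stack=[0] mem=[0,0,0,0]
After op 10 (RCL M2): stack=[0,0] mem=[0,0,0,0]
After op 11 (STO M3): stack=[0] mem=[0,0,0,0]
After op 12 (pop): stack=[empty] mem=[0,0,0,0]

(empty)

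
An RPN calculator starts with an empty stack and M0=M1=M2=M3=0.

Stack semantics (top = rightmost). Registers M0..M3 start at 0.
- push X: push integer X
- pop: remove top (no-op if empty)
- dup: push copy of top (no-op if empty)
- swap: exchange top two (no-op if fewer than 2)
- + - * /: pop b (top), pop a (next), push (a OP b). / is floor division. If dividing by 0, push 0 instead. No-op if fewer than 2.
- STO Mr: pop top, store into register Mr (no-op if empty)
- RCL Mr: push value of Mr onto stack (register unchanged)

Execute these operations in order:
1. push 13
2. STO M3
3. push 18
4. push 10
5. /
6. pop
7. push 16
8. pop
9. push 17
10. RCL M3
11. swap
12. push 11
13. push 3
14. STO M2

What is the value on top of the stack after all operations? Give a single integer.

After op 1 (push 13): stack=[13] mem=[0,0,0,0]
After op 2 (STO M3): stack=[empty] mem=[0,0,0,13]
After op 3 (push 18): stack=[18] mem=[0,0,0,13]
After op 4 (push 10): stack=[18,10] mem=[0,0,0,13]
After op 5 (/): stack=[1] mem=[0,0,0,13]
After op 6 (pop): stack=[empty] mem=[0,0,0,13]
After op 7 (push 16): stack=[16] mem=[0,0,0,13]
After op 8 (pop): stack=[empty] mem=[0,0,0,13]
After op 9 (push 17): stack=[17] mem=[0,0,0,13]
After op 10 (RCL M3): stack=[17,13] mem=[0,0,0,13]
After op 11 (swap): stack=[13,17] mem=[0,0,0,13]
After op 12 (push 11): stack=[13,17,11] mem=[0,0,0,13]
After op 13 (push 3): stack=[13,17,11,3] mem=[0,0,0,13]
After op 14 (STO M2): stack=[13,17,11] mem=[0,0,3,13]

Answer: 11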